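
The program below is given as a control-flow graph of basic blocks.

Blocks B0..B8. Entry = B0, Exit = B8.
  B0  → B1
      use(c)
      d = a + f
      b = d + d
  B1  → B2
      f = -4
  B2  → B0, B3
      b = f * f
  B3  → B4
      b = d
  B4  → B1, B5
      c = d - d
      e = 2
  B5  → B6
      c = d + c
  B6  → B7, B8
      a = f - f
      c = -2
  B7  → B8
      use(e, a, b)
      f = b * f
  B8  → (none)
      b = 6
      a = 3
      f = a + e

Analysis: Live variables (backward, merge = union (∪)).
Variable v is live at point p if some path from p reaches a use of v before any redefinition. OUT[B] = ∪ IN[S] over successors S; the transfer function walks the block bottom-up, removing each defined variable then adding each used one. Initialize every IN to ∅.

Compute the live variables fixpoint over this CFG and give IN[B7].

Answer: {a, b, e, f}

Working:
Per-block solution:
  B0: | IN={a, c, f} | OUT={a, c, d}
  B1: | IN={a, c, d} | OUT={a, c, d, f}
  B2: | IN={a, c, d, f} | OUT={a, c, d, f}
  B3: | IN={a, d, f} | OUT={a, b, d, f}
  B4: | IN={a, b, d, f} | OUT={a, b, c, d, e, f}
  B5: | IN={b, c, d, e, f} | OUT={b, e, f}
  B6: | IN={b, e, f} | OUT={a, b, e, f}
  B7: | IN={a, b, e, f} | OUT={e}
  B8: | IN={e} | OUT={}

Merge at B7: OUT[B7] = IN[B8] = {e}
Applying B7's transfer function to that OUT value gives IN[B7] (row B7 above).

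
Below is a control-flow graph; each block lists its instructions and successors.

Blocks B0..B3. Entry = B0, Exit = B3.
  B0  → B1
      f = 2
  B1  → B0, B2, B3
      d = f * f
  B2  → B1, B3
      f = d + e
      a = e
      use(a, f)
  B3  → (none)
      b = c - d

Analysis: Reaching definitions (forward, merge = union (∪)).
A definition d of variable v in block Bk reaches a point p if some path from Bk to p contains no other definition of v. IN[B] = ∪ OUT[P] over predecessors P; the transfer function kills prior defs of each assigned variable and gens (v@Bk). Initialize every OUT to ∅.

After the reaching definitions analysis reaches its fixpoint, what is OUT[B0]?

Answer: {a@B2, d@B1, f@B0}

Derivation:
Per-block solution:
  B0:   IN={a@B2, d@B1, f@B0, f@B2}   OUT={a@B2, d@B1, f@B0}
  B1:   IN={a@B2, d@B1, f@B0, f@B2}   OUT={a@B2, d@B1, f@B0, f@B2}
  B2:   IN={a@B2, d@B1, f@B0, f@B2}   OUT={a@B2, d@B1, f@B2}
  B3:   IN={a@B2, d@B1, f@B0, f@B2}   OUT={a@B2, b@B3, d@B1, f@B0, f@B2}

Merge at B0 (entry node, so the boundary value {} is joined with the incoming edge(s)): IN[B0] = {} ⊔ OUT[B1] = {a@B2, d@B1, f@B0, f@B2}
Applying B0's transfer function to that IN value gives OUT[B0] (row B0 above).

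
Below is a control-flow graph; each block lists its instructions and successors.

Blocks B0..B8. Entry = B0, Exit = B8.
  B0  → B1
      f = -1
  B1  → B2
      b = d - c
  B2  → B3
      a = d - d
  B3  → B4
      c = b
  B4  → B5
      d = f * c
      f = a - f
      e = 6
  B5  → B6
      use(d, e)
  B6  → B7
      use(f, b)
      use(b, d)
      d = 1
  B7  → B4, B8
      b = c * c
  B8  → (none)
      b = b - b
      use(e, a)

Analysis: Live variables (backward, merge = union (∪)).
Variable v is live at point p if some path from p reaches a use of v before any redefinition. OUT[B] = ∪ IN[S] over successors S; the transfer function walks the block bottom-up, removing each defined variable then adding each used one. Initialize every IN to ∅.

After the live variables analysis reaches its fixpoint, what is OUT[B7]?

Answer: {a, b, c, e, f}

Derivation:
Per-block solution:
  B0: | IN={c, d} | OUT={c, d, f}
  B1: | IN={c, d, f} | OUT={b, d, f}
  B2: | IN={b, d, f} | OUT={a, b, f}
  B3: | IN={a, b, f} | OUT={a, b, c, f}
  B4: | IN={a, b, c, f} | OUT={a, b, c, d, e, f}
  B5: | IN={a, b, c, d, e, f} | OUT={a, b, c, d, e, f}
  B6: | IN={a, b, c, d, e, f} | OUT={a, c, e, f}
  B7: | IN={a, c, e, f} | OUT={a, b, c, e, f}
  B8: | IN={a, b, e} | OUT={}

Merge at B7: OUT[B7] = IN[B4] ⊔ IN[B8] = {a, b, c, e, f}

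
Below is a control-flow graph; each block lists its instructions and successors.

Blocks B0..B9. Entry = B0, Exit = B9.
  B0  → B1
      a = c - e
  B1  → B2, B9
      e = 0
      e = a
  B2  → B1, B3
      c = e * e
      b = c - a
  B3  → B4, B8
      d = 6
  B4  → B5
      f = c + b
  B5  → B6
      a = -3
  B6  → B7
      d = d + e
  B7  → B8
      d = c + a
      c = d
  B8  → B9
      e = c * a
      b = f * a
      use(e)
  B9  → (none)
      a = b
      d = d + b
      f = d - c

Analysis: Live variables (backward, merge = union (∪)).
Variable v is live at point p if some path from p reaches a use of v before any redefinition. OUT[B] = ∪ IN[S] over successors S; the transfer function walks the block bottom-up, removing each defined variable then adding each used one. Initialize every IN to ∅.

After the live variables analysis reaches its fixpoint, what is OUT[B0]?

Answer: {a, b, c, d, f}

Trace:
Fixpoint table:
  B0:   IN={b, c, d, e, f}   OUT={a, b, c, d, f}
  B1:   IN={a, b, c, d, f}   OUT={a, b, c, d, e, f}
  B2:   IN={a, d, e, f}   OUT={a, b, c, d, e, f}
  B3:   IN={a, b, c, e, f}   OUT={a, b, c, d, e, f}
  B4:   IN={b, c, d, e}   OUT={c, d, e, f}
  B5:   IN={c, d, e, f}   OUT={a, c, d, e, f}
  B6:   IN={a, c, d, e, f}   OUT={a, c, f}
  B7:   IN={a, c, f}   OUT={a, c, d, f}
  B8:   IN={a, c, d, f}   OUT={b, c, d}
  B9:   IN={b, c, d}   OUT={}

Merge at B0: OUT[B0] = IN[B1] = {a, b, c, d, f}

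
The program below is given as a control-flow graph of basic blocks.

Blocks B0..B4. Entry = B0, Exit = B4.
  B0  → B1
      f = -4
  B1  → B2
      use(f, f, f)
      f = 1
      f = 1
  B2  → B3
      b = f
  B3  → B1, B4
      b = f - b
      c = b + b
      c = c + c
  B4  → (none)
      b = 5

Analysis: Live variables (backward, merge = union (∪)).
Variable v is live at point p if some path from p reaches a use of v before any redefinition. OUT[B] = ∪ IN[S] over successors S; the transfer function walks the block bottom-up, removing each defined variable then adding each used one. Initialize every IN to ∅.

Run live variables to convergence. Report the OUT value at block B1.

Answer: {f}

Working:
Per-block solution:
  B0:   IN={}   OUT={f}
  B1:   IN={f}   OUT={f}
  B2:   IN={f}   OUT={b, f}
  B3:   IN={b, f}   OUT={f}
  B4:   IN={}   OUT={}

Merge at B1: OUT[B1] = IN[B2] = {f}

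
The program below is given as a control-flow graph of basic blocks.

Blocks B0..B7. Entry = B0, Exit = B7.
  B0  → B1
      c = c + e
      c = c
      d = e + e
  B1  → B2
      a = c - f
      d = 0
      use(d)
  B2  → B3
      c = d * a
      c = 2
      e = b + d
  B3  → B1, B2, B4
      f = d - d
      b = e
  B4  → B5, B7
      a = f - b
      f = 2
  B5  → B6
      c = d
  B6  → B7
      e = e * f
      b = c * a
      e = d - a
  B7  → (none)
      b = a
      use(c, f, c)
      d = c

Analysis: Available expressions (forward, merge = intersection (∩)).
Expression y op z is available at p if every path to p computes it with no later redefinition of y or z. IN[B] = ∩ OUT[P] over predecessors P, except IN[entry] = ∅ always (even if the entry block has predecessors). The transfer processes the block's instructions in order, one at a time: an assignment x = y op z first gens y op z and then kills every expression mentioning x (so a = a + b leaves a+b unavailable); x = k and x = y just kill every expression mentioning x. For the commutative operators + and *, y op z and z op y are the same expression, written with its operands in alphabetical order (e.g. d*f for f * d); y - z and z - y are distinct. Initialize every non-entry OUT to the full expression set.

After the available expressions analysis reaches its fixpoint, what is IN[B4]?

Answer: {a*d, d-d}

Derivation:
Converged values:
  B0:  IN={}  OUT={e+e}
  B1:  IN={}  OUT={c-f}
  B2:  IN={}  OUT={a*d, b+d}
  B3:  IN={a*d, b+d}  OUT={a*d, d-d}
  B4:  IN={a*d, d-d}  OUT={d-d}
  B5:  IN={d-d}  OUT={d-d}
  B6:  IN={d-d}  OUT={a*c, d-a, d-d}
  B7:  IN={d-d}  OUT={}

Merge at B4: IN[B4] = OUT[B3] = {a*d, d-d}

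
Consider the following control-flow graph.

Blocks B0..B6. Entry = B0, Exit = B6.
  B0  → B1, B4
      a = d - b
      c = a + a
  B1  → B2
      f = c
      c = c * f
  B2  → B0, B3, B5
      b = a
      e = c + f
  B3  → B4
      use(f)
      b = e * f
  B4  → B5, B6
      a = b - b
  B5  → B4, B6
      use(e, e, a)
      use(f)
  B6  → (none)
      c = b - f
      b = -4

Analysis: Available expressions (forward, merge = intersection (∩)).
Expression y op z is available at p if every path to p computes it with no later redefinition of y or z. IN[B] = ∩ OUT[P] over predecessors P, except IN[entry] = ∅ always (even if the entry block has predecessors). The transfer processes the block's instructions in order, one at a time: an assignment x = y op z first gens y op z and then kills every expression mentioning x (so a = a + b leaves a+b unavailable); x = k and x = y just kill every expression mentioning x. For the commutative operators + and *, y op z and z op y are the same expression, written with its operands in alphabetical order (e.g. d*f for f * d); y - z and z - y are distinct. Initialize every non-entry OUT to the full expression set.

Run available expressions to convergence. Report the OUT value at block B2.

Answer: {a+a, c+f}

Trace:
Fixpoint table:
  B0:   IN={}   OUT={a+a, d-b}
  B1:   IN={a+a, d-b}   OUT={a+a, d-b}
  B2:   IN={a+a, d-b}   OUT={a+a, c+f}
  B3:   IN={a+a, c+f}   OUT={a+a, c+f, e*f}
  B4:   IN={}   OUT={b-b}
  B5:   IN={}   OUT={}
  B6:   IN={}   OUT={}

Merge at B2: IN[B2] = OUT[B1] = {a+a, d-b}
Applying B2's transfer function to that IN value gives OUT[B2] (row B2 above).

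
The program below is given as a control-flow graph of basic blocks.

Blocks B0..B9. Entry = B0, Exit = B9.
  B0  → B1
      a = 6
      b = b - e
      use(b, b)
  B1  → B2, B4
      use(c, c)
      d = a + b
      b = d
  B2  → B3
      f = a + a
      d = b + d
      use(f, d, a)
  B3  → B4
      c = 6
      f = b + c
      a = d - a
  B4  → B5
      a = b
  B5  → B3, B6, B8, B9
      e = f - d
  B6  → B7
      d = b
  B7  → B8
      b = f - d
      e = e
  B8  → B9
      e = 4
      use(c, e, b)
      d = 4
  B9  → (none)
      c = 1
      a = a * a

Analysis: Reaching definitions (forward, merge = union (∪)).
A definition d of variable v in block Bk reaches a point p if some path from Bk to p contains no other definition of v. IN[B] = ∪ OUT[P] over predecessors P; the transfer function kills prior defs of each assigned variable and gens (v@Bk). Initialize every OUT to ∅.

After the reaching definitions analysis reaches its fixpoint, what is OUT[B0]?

Converged values:
  B0: | IN={} | OUT={a@B0, b@B0}
  B1: | IN={a@B0, b@B0} | OUT={a@B0, b@B1, d@B1}
  B2: | IN={a@B0, b@B1, d@B1} | OUT={a@B0, b@B1, d@B2, f@B2}
  B3: | IN={a@B0, a@B4, b@B1, c@B3, d@B1, d@B2, e@B5, f@B2, f@B3} | OUT={a@B3, b@B1, c@B3, d@B1, d@B2, e@B5, f@B3}
  B4: | IN={a@B0, a@B3, b@B1, c@B3, d@B1, d@B2, e@B5, f@B3} | OUT={a@B4, b@B1, c@B3, d@B1, d@B2, e@B5, f@B3}
  B5: | IN={a@B4, b@B1, c@B3, d@B1, d@B2, e@B5, f@B3} | OUT={a@B4, b@B1, c@B3, d@B1, d@B2, e@B5, f@B3}
  B6: | IN={a@B4, b@B1, c@B3, d@B1, d@B2, e@B5, f@B3} | OUT={a@B4, b@B1, c@B3, d@B6, e@B5, f@B3}
  B7: | IN={a@B4, b@B1, c@B3, d@B6, e@B5, f@B3} | OUT={a@B4, b@B7, c@B3, d@B6, e@B7, f@B3}
  B8: | IN={a@B4, b@B1, b@B7, c@B3, d@B1, d@B2, d@B6, e@B5, e@B7, f@B3} | OUT={a@B4, b@B1, b@B7, c@B3, d@B8, e@B8, f@B3}
  B9: | IN={a@B4, b@B1, b@B7, c@B3, d@B1, d@B2, d@B8, e@B5, e@B8, f@B3} | OUT={a@B9, b@B1, b@B7, c@B9, d@B1, d@B2, d@B8, e@B5, e@B8, f@B3}

B0 is the boundary node: IN[B0] = {}
Applying B0's transfer function to that IN value gives OUT[B0] (row B0 above).

Answer: {a@B0, b@B0}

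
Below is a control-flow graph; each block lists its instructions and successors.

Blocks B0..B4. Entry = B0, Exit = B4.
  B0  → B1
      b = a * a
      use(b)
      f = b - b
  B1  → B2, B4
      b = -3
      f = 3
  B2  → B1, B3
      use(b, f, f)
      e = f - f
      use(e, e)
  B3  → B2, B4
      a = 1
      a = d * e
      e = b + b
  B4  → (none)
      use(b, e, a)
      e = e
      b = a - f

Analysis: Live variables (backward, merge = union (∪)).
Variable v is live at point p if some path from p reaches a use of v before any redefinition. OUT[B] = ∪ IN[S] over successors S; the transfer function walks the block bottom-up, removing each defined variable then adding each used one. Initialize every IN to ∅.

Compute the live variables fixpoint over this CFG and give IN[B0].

Answer: {a, d, e}

Working:
Per-block solution:
  B0: | IN={a, d, e} | OUT={a, d, e}
  B1: | IN={a, d, e} | OUT={a, b, d, e, f}
  B2: | IN={a, b, d, f} | OUT={a, b, d, e, f}
  B3: | IN={b, d, e, f} | OUT={a, b, d, e, f}
  B4: | IN={a, b, e, f} | OUT={}

Merge at B0: OUT[B0] = IN[B1] = {a, d, e}
Applying B0's transfer function to that OUT value gives IN[B0] (row B0 above).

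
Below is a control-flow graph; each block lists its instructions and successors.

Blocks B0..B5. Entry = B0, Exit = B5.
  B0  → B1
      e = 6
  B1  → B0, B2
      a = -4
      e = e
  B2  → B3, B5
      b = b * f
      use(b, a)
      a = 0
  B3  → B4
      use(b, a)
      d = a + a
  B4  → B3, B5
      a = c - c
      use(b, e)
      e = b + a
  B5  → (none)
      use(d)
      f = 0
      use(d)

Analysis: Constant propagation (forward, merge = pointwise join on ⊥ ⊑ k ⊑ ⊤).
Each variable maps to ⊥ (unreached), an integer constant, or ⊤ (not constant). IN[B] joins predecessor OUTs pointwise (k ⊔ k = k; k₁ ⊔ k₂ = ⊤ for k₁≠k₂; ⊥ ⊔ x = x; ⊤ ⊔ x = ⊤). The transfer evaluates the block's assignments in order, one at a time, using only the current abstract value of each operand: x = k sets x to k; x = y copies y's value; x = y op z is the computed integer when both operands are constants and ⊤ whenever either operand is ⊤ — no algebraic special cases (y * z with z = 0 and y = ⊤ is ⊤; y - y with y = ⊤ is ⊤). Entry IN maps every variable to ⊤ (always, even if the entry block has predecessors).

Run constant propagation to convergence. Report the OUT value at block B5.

Answer: {a: ⊤, b: ⊤, c: ⊤, d: ⊤, e: ⊤, f: 0}

Derivation:
Fixpoint table:
  B0:   IN=(all ⊤)   OUT={e:6; rest ⊤}
  B1:   IN={e:6; rest ⊤}   OUT={a:-4, e:6; rest ⊤}
  B2:   IN={a:-4, e:6; rest ⊤}   OUT={a:0, e:6; rest ⊤}
  B3:   IN=(all ⊤)   OUT=(all ⊤)
  B4:   IN=(all ⊤)   OUT=(all ⊤)
  B5:   IN=(all ⊤)   OUT={f:0; rest ⊤}

Merge at B5: IN[B5] = OUT[B2] ⊔ OUT[B4] = {a: ⊤, b: ⊤, c: ⊤, d: ⊤, e: ⊤, f: ⊤}
Applying B5's transfer function to that IN value gives OUT[B5] (row B5 above).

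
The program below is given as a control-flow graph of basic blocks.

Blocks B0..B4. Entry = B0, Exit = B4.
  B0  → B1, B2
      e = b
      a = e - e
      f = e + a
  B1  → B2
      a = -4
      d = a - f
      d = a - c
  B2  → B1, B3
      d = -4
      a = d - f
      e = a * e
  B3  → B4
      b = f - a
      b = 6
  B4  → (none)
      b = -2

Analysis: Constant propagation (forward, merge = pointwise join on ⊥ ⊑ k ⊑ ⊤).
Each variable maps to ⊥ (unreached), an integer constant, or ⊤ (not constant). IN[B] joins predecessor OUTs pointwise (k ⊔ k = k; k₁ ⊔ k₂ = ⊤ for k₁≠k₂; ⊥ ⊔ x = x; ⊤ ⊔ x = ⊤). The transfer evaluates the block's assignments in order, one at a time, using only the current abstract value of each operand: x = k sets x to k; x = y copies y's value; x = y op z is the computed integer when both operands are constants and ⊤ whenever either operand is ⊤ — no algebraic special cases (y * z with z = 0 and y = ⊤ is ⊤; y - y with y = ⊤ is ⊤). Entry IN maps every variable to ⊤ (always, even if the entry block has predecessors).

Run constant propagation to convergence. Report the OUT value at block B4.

Per-block solution:
  B0: | IN=(all ⊤) | OUT=(all ⊤)
  B1: | IN=(all ⊤) | OUT={a:-4; rest ⊤}
  B2: | IN=(all ⊤) | OUT={d:-4; rest ⊤}
  B3: | IN={d:-4; rest ⊤} | OUT={b:6, d:-4; rest ⊤}
  B4: | IN={b:6, d:-4; rest ⊤} | OUT={b:-2, d:-4; rest ⊤}

Merge at B4: IN[B4] = OUT[B3] = {a: ⊤, b: 6, c: ⊤, d: -4, e: ⊤, f: ⊤}
Applying B4's transfer function to that IN value gives OUT[B4] (row B4 above).

Answer: {a: ⊤, b: -2, c: ⊤, d: -4, e: ⊤, f: ⊤}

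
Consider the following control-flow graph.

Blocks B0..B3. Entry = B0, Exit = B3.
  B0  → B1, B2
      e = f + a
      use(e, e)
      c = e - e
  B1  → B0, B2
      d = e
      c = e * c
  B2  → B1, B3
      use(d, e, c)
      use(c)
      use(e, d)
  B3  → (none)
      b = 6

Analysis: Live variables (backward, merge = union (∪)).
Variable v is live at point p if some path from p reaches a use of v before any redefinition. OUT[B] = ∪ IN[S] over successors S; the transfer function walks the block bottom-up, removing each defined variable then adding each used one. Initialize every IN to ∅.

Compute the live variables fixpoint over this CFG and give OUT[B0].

Answer: {a, c, d, e, f}

Derivation:
Converged values:
  B0: | IN={a, d, f} | OUT={a, c, d, e, f}
  B1: | IN={a, c, e, f} | OUT={a, c, d, e, f}
  B2: | IN={a, c, d, e, f} | OUT={a, c, e, f}
  B3: | IN={} | OUT={}

Merge at B0: OUT[B0] = IN[B1] ⊔ IN[B2] = {a, c, d, e, f}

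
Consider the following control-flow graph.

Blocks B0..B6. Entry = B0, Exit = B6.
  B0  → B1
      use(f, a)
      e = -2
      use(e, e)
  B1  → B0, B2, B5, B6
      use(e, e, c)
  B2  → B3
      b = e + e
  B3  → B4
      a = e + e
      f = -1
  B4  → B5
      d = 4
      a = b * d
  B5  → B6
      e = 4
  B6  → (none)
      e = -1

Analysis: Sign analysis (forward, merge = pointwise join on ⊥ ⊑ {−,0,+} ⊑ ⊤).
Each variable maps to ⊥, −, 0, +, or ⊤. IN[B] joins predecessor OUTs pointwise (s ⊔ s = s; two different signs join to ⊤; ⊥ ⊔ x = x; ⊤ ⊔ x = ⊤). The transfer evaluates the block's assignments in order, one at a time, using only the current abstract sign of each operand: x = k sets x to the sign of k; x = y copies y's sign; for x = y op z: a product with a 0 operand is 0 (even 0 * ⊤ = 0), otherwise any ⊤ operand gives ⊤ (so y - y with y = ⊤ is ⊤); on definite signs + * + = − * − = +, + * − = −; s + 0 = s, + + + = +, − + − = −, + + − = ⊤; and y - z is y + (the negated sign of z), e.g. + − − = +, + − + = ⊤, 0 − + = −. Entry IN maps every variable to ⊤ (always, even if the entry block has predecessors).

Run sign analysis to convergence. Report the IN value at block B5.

Fixpoint table:
  B0:   IN=(all ⊤)   OUT={e:-; rest ⊤}
  B1:   IN={e:-; rest ⊤}   OUT={e:-; rest ⊤}
  B2:   IN={e:-; rest ⊤}   OUT={b:-, e:-; rest ⊤}
  B3:   IN={b:-, e:-; rest ⊤}   OUT={a:-, b:-, e:-, f:-; rest ⊤}
  B4:   IN={a:-, b:-, e:-, f:-; rest ⊤}   OUT={a:-, b:-, d:+, e:-, f:-; rest ⊤}
  B5:   IN={e:-; rest ⊤}   OUT={e:+; rest ⊤}
  B6:   IN=(all ⊤)   OUT={e:-; rest ⊤}

Merge at B5: IN[B5] = OUT[B1] ⊔ OUT[B4] = {a: ⊤, b: ⊤, c: ⊤, d: ⊤, e: -, f: ⊤}

Answer: {a: ⊤, b: ⊤, c: ⊤, d: ⊤, e: -, f: ⊤}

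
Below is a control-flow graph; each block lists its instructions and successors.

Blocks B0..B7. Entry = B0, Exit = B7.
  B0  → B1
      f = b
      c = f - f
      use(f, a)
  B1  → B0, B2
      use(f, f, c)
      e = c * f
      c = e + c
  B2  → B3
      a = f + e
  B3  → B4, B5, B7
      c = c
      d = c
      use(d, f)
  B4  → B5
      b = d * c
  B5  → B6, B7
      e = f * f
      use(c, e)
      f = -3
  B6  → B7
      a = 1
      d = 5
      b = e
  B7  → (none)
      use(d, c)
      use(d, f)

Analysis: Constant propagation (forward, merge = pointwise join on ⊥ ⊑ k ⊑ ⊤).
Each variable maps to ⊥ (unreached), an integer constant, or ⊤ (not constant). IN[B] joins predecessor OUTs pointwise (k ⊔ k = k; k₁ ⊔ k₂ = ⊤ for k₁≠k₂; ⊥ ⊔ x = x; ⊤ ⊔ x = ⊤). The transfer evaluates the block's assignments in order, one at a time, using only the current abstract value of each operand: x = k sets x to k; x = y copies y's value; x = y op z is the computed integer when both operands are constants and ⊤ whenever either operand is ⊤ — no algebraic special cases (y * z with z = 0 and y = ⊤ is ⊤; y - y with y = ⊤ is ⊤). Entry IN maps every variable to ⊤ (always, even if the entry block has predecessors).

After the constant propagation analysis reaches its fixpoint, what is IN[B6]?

Answer: {a: ⊤, b: ⊤, c: ⊤, d: ⊤, e: ⊤, f: -3}

Derivation:
Per-block solution:
  B0:  IN=(all ⊤)  OUT=(all ⊤)
  B1:  IN=(all ⊤)  OUT=(all ⊤)
  B2:  IN=(all ⊤)  OUT=(all ⊤)
  B3:  IN=(all ⊤)  OUT=(all ⊤)
  B4:  IN=(all ⊤)  OUT=(all ⊤)
  B5:  IN=(all ⊤)  OUT={f:-3; rest ⊤}
  B6:  IN={f:-3; rest ⊤}  OUT={a:1, d:5, f:-3; rest ⊤}
  B7:  IN=(all ⊤)  OUT=(all ⊤)

Merge at B6: IN[B6] = OUT[B5] = {a: ⊤, b: ⊤, c: ⊤, d: ⊤, e: ⊤, f: -3}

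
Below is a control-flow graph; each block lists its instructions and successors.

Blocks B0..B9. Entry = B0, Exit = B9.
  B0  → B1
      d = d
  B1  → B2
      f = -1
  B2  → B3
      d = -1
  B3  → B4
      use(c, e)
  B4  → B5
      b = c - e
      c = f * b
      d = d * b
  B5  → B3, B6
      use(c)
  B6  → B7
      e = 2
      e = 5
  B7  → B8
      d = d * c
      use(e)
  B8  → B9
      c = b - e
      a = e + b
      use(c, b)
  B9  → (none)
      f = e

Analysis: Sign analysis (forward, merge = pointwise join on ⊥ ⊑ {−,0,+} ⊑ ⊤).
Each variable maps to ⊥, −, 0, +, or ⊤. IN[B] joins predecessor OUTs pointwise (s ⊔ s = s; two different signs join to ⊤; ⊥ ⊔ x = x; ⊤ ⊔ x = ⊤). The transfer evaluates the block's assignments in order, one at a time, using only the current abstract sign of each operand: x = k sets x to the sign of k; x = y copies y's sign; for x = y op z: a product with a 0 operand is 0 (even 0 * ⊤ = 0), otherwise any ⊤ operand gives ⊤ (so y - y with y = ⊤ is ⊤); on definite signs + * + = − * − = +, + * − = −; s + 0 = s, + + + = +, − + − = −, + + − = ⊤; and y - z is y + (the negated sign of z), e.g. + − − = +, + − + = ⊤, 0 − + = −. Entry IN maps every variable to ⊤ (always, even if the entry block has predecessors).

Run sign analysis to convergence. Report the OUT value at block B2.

Converged values:
  B0:  IN=(all ⊤)  OUT=(all ⊤)
  B1:  IN=(all ⊤)  OUT={f:-; rest ⊤}
  B2:  IN={f:-; rest ⊤}  OUT={d:-, f:-; rest ⊤}
  B3:  IN={f:-; rest ⊤}  OUT={f:-; rest ⊤}
  B4:  IN={f:-; rest ⊤}  OUT={f:-; rest ⊤}
  B5:  IN={f:-; rest ⊤}  OUT={f:-; rest ⊤}
  B6:  IN={f:-; rest ⊤}  OUT={e:+, f:-; rest ⊤}
  B7:  IN={e:+, f:-; rest ⊤}  OUT={e:+, f:-; rest ⊤}
  B8:  IN={e:+, f:-; rest ⊤}  OUT={e:+, f:-; rest ⊤}
  B9:  IN={e:+, f:-; rest ⊤}  OUT={e:+, f:+; rest ⊤}

Merge at B2: IN[B2] = OUT[B1] = {a: ⊤, b: ⊤, c: ⊤, d: ⊤, e: ⊤, f: -}
Applying B2's transfer function to that IN value gives OUT[B2] (row B2 above).

Answer: {a: ⊤, b: ⊤, c: ⊤, d: -, e: ⊤, f: -}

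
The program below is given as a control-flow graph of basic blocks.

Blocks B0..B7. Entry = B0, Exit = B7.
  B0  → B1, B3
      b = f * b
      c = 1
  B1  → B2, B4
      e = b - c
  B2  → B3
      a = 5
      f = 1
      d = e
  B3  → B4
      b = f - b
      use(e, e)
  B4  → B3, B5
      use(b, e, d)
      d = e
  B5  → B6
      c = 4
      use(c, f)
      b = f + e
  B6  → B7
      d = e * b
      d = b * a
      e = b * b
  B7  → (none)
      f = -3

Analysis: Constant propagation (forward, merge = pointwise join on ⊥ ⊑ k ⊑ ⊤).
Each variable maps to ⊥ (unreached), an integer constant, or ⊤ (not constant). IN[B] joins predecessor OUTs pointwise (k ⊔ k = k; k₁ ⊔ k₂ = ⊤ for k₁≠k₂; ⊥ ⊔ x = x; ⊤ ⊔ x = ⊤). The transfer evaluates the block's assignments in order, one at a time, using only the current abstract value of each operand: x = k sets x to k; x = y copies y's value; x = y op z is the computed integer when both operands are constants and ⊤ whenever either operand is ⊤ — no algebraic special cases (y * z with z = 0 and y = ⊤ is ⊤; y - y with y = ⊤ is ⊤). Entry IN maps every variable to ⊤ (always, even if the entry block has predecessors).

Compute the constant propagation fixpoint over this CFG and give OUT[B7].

Per-block solution:
  B0: | IN=(all ⊤) | OUT={c:1; rest ⊤}
  B1: | IN={c:1; rest ⊤} | OUT={c:1; rest ⊤}
  B2: | IN={c:1; rest ⊤} | OUT={a:5, c:1, f:1; rest ⊤}
  B3: | IN={c:1; rest ⊤} | OUT={c:1; rest ⊤}
  B4: | IN={c:1; rest ⊤} | OUT={c:1; rest ⊤}
  B5: | IN={c:1; rest ⊤} | OUT={c:4; rest ⊤}
  B6: | IN={c:4; rest ⊤} | OUT={c:4; rest ⊤}
  B7: | IN={c:4; rest ⊤} | OUT={c:4, f:-3; rest ⊤}

Merge at B7: IN[B7] = OUT[B6] = {a: ⊤, b: ⊤, c: 4, d: ⊤, e: ⊤, f: ⊤}
Applying B7's transfer function to that IN value gives OUT[B7] (row B7 above).

Answer: {a: ⊤, b: ⊤, c: 4, d: ⊤, e: ⊤, f: -3}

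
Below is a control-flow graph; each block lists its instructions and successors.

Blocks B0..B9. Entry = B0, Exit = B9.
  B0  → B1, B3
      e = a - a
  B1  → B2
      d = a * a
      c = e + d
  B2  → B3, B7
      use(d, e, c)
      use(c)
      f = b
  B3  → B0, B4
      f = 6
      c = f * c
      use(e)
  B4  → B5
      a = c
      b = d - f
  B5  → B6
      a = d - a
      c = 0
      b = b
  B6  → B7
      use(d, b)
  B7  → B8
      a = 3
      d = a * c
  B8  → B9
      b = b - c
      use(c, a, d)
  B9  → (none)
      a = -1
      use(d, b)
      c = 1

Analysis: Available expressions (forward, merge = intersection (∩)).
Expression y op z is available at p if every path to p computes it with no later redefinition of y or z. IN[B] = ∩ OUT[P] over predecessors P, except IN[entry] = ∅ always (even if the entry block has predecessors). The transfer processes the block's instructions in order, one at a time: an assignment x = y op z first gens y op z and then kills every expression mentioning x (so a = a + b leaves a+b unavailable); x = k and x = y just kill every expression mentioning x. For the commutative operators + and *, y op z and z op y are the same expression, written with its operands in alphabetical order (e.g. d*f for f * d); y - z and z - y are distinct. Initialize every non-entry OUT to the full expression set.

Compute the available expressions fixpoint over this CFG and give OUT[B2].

Answer: {a*a, a-a, d+e}

Derivation:
Fixpoint table:
  B0:   IN={}   OUT={a-a}
  B1:   IN={a-a}   OUT={a*a, a-a, d+e}
  B2:   IN={a*a, a-a, d+e}   OUT={a*a, a-a, d+e}
  B3:   IN={a-a}   OUT={a-a}
  B4:   IN={a-a}   OUT={d-f}
  B5:   IN={d-f}   OUT={d-f}
  B6:   IN={d-f}   OUT={d-f}
  B7:   IN={}   OUT={a*c}
  B8:   IN={a*c}   OUT={a*c}
  B9:   IN={a*c}   OUT={}

Merge at B2: IN[B2] = OUT[B1] = {a*a, a-a, d+e}
Applying B2's transfer function to that IN value gives OUT[B2] (row B2 above).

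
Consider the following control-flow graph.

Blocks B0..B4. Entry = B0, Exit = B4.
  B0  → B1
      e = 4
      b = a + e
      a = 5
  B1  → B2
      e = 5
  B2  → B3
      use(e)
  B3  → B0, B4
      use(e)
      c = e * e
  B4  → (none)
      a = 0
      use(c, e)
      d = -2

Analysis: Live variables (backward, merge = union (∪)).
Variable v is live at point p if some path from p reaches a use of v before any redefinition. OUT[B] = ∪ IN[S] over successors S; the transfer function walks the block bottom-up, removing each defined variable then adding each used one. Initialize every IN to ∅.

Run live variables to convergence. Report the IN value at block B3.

Converged values:
  B0:   IN={a}   OUT={a}
  B1:   IN={a}   OUT={a, e}
  B2:   IN={a, e}   OUT={a, e}
  B3:   IN={a, e}   OUT={a, c, e}
  B4:   IN={c, e}   OUT={}

Merge at B3: OUT[B3] = IN[B0] ⊔ IN[B4] = {a, c, e}
Applying B3's transfer function to that OUT value gives IN[B3] (row B3 above).

Answer: {a, e}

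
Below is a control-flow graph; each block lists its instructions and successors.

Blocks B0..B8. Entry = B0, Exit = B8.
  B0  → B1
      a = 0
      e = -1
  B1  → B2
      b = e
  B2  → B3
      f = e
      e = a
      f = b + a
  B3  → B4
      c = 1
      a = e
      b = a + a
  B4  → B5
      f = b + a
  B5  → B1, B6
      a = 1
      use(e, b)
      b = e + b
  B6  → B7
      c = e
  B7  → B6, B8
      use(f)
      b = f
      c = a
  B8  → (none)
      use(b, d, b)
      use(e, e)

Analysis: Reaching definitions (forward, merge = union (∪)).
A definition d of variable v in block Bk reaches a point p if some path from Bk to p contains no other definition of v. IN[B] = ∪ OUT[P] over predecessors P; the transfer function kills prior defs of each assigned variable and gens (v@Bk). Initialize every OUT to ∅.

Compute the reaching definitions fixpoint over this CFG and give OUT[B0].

Per-block solution:
  B0:   IN={}   OUT={a@B0, e@B0}
  B1:   IN={a@B0, a@B5, b@B5, c@B3, e@B0, e@B2, f@B4}   OUT={a@B0, a@B5, b@B1, c@B3, e@B0, e@B2, f@B4}
  B2:   IN={a@B0, a@B5, b@B1, c@B3, e@B0, e@B2, f@B4}   OUT={a@B0, a@B5, b@B1, c@B3, e@B2, f@B2}
  B3:   IN={a@B0, a@B5, b@B1, c@B3, e@B2, f@B2}   OUT={a@B3, b@B3, c@B3, e@B2, f@B2}
  B4:   IN={a@B3, b@B3, c@B3, e@B2, f@B2}   OUT={a@B3, b@B3, c@B3, e@B2, f@B4}
  B5:   IN={a@B3, b@B3, c@B3, e@B2, f@B4}   OUT={a@B5, b@B5, c@B3, e@B2, f@B4}
  B6:   IN={a@B5, b@B5, b@B7, c@B3, c@B7, e@B2, f@B4}   OUT={a@B5, b@B5, b@B7, c@B6, e@B2, f@B4}
  B7:   IN={a@B5, b@B5, b@B7, c@B6, e@B2, f@B4}   OUT={a@B5, b@B7, c@B7, e@B2, f@B4}
  B8:   IN={a@B5, b@B7, c@B7, e@B2, f@B4}   OUT={a@B5, b@B7, c@B7, e@B2, f@B4}

B0 is the boundary node: IN[B0] = {}
Applying B0's transfer function to that IN value gives OUT[B0] (row B0 above).

Answer: {a@B0, e@B0}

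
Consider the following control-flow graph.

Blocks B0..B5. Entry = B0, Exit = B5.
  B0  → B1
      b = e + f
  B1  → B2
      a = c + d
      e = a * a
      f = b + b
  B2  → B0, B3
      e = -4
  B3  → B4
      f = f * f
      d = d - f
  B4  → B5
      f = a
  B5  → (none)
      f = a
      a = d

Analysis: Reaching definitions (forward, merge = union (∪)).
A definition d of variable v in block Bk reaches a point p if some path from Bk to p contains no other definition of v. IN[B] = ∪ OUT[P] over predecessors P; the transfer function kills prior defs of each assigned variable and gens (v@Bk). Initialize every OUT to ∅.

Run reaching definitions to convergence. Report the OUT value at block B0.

Per-block solution:
  B0: | IN={a@B1, b@B0, e@B2, f@B1} | OUT={a@B1, b@B0, e@B2, f@B1}
  B1: | IN={a@B1, b@B0, e@B2, f@B1} | OUT={a@B1, b@B0, e@B1, f@B1}
  B2: | IN={a@B1, b@B0, e@B1, f@B1} | OUT={a@B1, b@B0, e@B2, f@B1}
  B3: | IN={a@B1, b@B0, e@B2, f@B1} | OUT={a@B1, b@B0, d@B3, e@B2, f@B3}
  B4: | IN={a@B1, b@B0, d@B3, e@B2, f@B3} | OUT={a@B1, b@B0, d@B3, e@B2, f@B4}
  B5: | IN={a@B1, b@B0, d@B3, e@B2, f@B4} | OUT={a@B5, b@B0, d@B3, e@B2, f@B5}

Merge at B0 (entry node, so the boundary value {} is joined with the incoming edge(s)): IN[B0] = {} ⊔ OUT[B2] = {a@B1, b@B0, e@B2, f@B1}
Applying B0's transfer function to that IN value gives OUT[B0] (row B0 above).

Answer: {a@B1, b@B0, e@B2, f@B1}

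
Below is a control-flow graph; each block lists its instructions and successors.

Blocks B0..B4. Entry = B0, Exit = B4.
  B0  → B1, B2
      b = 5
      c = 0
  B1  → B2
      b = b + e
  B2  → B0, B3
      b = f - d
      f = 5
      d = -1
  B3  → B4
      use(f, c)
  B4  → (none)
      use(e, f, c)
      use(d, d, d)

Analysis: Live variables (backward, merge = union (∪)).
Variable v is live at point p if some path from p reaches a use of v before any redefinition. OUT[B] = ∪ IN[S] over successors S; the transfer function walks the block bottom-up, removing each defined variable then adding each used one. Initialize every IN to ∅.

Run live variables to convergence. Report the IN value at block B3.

Converged values:
  B0:   IN={d, e, f}   OUT={b, c, d, e, f}
  B1:   IN={b, c, d, e, f}   OUT={c, d, e, f}
  B2:   IN={c, d, e, f}   OUT={c, d, e, f}
  B3:   IN={c, d, e, f}   OUT={c, d, e, f}
  B4:   IN={c, d, e, f}   OUT={}

Merge at B3: OUT[B3] = IN[B4] = {c, d, e, f}
Applying B3's transfer function to that OUT value gives IN[B3] (row B3 above).

Answer: {c, d, e, f}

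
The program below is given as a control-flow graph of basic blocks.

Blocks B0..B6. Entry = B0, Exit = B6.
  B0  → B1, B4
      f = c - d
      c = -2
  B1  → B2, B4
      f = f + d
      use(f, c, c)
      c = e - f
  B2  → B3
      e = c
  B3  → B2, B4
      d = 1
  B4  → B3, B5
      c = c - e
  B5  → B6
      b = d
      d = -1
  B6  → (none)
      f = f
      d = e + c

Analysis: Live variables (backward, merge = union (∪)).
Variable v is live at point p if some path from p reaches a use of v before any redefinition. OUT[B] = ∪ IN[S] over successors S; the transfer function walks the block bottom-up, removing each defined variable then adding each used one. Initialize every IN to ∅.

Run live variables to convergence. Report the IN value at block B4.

Per-block solution:
  B0:   IN={c, d, e}   OUT={c, d, e, f}
  B1:   IN={c, d, e, f}   OUT={c, d, e, f}
  B2:   IN={c, f}   OUT={c, e, f}
  B3:   IN={c, e, f}   OUT={c, d, e, f}
  B4:   IN={c, d, e, f}   OUT={c, d, e, f}
  B5:   IN={c, d, e, f}   OUT={c, e, f}
  B6:   IN={c, e, f}   OUT={}

Merge at B4: OUT[B4] = IN[B3] ⊔ IN[B5] = {c, d, e, f}
Applying B4's transfer function to that OUT value gives IN[B4] (row B4 above).

Answer: {c, d, e, f}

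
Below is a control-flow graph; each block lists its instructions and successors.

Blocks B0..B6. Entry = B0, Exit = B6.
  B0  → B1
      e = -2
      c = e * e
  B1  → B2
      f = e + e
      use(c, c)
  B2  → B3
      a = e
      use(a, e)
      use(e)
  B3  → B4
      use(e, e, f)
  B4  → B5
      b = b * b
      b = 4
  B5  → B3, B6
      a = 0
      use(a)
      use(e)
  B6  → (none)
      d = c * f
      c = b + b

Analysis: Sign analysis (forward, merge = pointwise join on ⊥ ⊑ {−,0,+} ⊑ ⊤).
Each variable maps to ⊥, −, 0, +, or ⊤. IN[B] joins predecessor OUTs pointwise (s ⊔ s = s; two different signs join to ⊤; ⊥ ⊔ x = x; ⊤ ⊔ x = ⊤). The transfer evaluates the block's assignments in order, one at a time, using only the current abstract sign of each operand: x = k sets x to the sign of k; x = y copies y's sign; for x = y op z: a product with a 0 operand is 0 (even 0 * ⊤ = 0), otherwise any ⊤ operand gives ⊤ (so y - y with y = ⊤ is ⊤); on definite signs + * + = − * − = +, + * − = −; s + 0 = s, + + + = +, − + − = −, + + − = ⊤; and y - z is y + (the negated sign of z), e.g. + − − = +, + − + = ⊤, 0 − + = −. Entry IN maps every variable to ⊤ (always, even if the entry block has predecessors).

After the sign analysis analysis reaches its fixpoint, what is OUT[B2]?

Fixpoint table:
  B0: | IN=(all ⊤) | OUT={c:+, e:-; rest ⊤}
  B1: | IN={c:+, e:-; rest ⊤} | OUT={c:+, e:-, f:-; rest ⊤}
  B2: | IN={c:+, e:-, f:-; rest ⊤} | OUT={a:-, c:+, e:-, f:-; rest ⊤}
  B3: | IN={c:+, e:-, f:-; rest ⊤} | OUT={c:+, e:-, f:-; rest ⊤}
  B4: | IN={c:+, e:-, f:-; rest ⊤} | OUT={b:+, c:+, e:-, f:-; rest ⊤}
  B5: | IN={b:+, c:+, e:-, f:-; rest ⊤} | OUT={a:0, b:+, c:+, e:-, f:-; rest ⊤}
  B6: | IN={a:0, b:+, c:+, e:-, f:-; rest ⊤} | OUT={a:0, b:+, c:+, d:-, e:-, f:-; rest ⊤}

Merge at B2: IN[B2] = OUT[B1] = {a: ⊤, b: ⊤, c: +, d: ⊤, e: -, f: -}
Applying B2's transfer function to that IN value gives OUT[B2] (row B2 above).

Answer: {a: -, b: ⊤, c: +, d: ⊤, e: -, f: -}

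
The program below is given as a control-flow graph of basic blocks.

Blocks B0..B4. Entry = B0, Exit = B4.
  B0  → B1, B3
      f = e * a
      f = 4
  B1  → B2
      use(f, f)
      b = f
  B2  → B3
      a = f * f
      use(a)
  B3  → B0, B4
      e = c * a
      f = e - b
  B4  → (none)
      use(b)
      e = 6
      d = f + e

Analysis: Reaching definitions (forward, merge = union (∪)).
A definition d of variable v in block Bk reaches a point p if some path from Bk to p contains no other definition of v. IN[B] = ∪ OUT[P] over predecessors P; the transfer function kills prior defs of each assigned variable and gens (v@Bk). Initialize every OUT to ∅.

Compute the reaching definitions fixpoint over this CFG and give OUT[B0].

Answer: {a@B2, b@B1, e@B3, f@B0}

Trace:
Per-block solution:
  B0:   IN={a@B2, b@B1, e@B3, f@B3}   OUT={a@B2, b@B1, e@B3, f@B0}
  B1:   IN={a@B2, b@B1, e@B3, f@B0}   OUT={a@B2, b@B1, e@B3, f@B0}
  B2:   IN={a@B2, b@B1, e@B3, f@B0}   OUT={a@B2, b@B1, e@B3, f@B0}
  B3:   IN={a@B2, b@B1, e@B3, f@B0}   OUT={a@B2, b@B1, e@B3, f@B3}
  B4:   IN={a@B2, b@B1, e@B3, f@B3}   OUT={a@B2, b@B1, d@B4, e@B4, f@B3}

Merge at B0 (entry node, so the boundary value {} is joined with the incoming edge(s)): IN[B0] = {} ⊔ OUT[B3] = {a@B2, b@B1, e@B3, f@B3}
Applying B0's transfer function to that IN value gives OUT[B0] (row B0 above).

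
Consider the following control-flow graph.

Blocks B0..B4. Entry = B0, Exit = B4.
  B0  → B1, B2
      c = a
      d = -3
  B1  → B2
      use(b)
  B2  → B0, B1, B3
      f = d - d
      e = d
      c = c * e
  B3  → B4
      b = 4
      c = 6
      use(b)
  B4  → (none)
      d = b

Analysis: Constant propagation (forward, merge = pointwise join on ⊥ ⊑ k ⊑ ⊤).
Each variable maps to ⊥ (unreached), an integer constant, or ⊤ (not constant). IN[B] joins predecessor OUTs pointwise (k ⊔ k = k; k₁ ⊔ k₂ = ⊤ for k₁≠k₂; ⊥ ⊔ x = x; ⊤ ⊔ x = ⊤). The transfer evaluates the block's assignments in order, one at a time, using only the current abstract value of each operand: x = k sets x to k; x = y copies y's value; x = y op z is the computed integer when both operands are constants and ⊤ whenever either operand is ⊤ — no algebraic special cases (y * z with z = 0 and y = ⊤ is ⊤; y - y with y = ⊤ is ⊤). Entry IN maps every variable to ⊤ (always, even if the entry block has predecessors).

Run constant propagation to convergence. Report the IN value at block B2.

Fixpoint table:
  B0:   IN=(all ⊤)   OUT={d:-3; rest ⊤}
  B1:   IN={d:-3; rest ⊤}   OUT={d:-3; rest ⊤}
  B2:   IN={d:-3; rest ⊤}   OUT={d:-3, e:-3, f:0; rest ⊤}
  B3:   IN={d:-3, e:-3, f:0; rest ⊤}   OUT={b:4, c:6, d:-3, e:-3, f:0; rest ⊤}
  B4:   IN={b:4, c:6, d:-3, e:-3, f:0; rest ⊤}   OUT={b:4, c:6, d:4, e:-3, f:0; rest ⊤}

Merge at B2: IN[B2] = OUT[B0] ⊔ OUT[B1] = {a: ⊤, b: ⊤, c: ⊤, d: -3, e: ⊤, f: ⊤}

Answer: {a: ⊤, b: ⊤, c: ⊤, d: -3, e: ⊤, f: ⊤}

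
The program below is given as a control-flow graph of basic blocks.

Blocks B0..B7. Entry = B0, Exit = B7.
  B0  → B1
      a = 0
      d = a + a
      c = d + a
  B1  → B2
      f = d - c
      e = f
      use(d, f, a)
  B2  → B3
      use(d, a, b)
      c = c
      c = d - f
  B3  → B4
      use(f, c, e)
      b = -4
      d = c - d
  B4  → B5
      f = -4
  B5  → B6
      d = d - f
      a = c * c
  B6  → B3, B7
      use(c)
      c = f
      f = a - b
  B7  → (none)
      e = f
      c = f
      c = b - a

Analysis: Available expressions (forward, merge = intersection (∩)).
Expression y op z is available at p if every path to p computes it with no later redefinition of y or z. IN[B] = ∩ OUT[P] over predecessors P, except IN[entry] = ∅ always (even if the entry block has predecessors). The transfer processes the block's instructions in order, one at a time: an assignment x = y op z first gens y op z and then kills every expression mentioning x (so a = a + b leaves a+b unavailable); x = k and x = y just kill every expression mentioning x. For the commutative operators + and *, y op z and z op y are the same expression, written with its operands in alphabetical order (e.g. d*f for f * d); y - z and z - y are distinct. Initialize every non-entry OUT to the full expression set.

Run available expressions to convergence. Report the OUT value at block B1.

Converged values:
  B0:   IN={}   OUT={a+a, a+d}
  B1:   IN={a+a, a+d}   OUT={a+a, a+d, d-c}
  B2:   IN={a+a, a+d, d-c}   OUT={a+a, a+d, d-f}
  B3:   IN={}   OUT={}
  B4:   IN={}   OUT={}
  B5:   IN={}   OUT={c*c}
  B6:   IN={c*c}   OUT={a-b}
  B7:   IN={a-b}   OUT={a-b, b-a}

Merge at B1: IN[B1] = OUT[B0] = {a+a, a+d}
Applying B1's transfer function to that IN value gives OUT[B1] (row B1 above).

Answer: {a+a, a+d, d-c}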